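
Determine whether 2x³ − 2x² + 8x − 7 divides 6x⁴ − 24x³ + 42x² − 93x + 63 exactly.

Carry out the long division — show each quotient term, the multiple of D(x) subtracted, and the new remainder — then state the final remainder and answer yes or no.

Step 1: lead(6x⁴ − 24x³ + 42x² − 93x + 63) ÷ lead(D) = 6x⁴ ÷ 2x³ = 3x. Subtract (3x)·D = 6x⁴ − 6x³ + 24x² − 21x. Remainder: −18x³ + 18x² − 72x + 63.
Step 2: lead(−18x³ + 18x² − 72x + 63) ÷ lead(D) = −18x³ ÷ 2x³ = −9. Subtract (−9)·D = −18x³ + 18x² − 72x + 63. Remainder: 0.

R(x) = 0, so D(x) is a factor of P(x). yes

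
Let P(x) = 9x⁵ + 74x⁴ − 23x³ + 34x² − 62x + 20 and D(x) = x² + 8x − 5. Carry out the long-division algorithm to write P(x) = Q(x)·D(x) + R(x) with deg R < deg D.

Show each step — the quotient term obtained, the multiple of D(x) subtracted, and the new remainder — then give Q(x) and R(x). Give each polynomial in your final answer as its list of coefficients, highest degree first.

Q = [9, 2, 6, -4]; R = [0]

Step 1: lead(9x⁵ + 74x⁴ − 23x³ + 34x² − 62x + 20) ÷ lead(D) = 9x⁵ ÷ x² = 9x³. Subtract (9x³)·D = 9x⁵ + 72x⁴ − 45x³. Remainder: 2x⁴ + 22x³ + 34x² − 62x + 20.
Step 2: lead(2x⁴ + 22x³ + 34x² − 62x + 20) ÷ lead(D) = 2x⁴ ÷ x² = 2x². Subtract (2x²)·D = 2x⁴ + 16x³ − 10x². Remainder: 6x³ + 44x² − 62x + 20.
Step 3: lead(6x³ + 44x² − 62x + 20) ÷ lead(D) = 6x³ ÷ x² = 6x. Subtract (6x)·D = 6x³ + 48x² − 30x. Remainder: −4x² − 32x + 20.
Step 4: lead(−4x² − 32x + 20) ÷ lead(D) = −4x² ÷ x² = −4. Subtract (−4)·D = −4x² − 32x + 20. Remainder: 0.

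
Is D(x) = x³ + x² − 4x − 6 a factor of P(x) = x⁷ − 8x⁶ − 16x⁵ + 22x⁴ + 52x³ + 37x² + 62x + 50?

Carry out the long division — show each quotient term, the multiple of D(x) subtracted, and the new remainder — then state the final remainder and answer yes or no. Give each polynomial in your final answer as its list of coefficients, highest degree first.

R = [8, -4, -4], so D(x) is not a factor of P(x). no

Step 1: lead(x⁷ − 8x⁶ − 16x⁵ + 22x⁴ + 52x³ + 37x² + 62x + 50) ÷ lead(D) = x⁷ ÷ x³ = x⁴. Subtract (x⁴)·D = x⁷ + x⁶ − 4x⁵ − 6x⁴. Remainder: −9x⁶ − 12x⁵ + 28x⁴ + 52x³ + 37x² + 62x + 50.
Step 2: lead(−9x⁶ − 12x⁵ + 28x⁴ + 52x³ + 37x² + 62x + 50) ÷ lead(D) = −9x⁶ ÷ x³ = −9x³. Subtract (−9x³)·D = −9x⁶ − 9x⁵ + 36x⁴ + 54x³. Remainder: −3x⁵ − 8x⁴ − 2x³ + 37x² + 62x + 50.
Step 3: lead(−3x⁵ − 8x⁴ − 2x³ + 37x² + 62x + 50) ÷ lead(D) = −3x⁵ ÷ x³ = −3x². Subtract (−3x²)·D = −3x⁵ − 3x⁴ + 12x³ + 18x². Remainder: −5x⁴ − 14x³ + 19x² + 62x + 50.
Step 4: lead(−5x⁴ − 14x³ + 19x² + 62x + 50) ÷ lead(D) = −5x⁴ ÷ x³ = −5x. Subtract (−5x)·D = −5x⁴ − 5x³ + 20x² + 30x. Remainder: −9x³ − x² + 32x + 50.
Step 5: lead(−9x³ − x² + 32x + 50) ÷ lead(D) = −9x³ ÷ x³ = −9. Subtract (−9)·D = −9x³ − 9x² + 36x + 54. Remainder: 8x² − 4x − 4.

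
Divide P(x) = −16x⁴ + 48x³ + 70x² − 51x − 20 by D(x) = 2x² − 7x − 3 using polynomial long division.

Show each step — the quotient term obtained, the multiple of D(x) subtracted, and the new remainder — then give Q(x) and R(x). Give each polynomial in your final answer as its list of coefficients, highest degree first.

Step 1: lead(−16x⁴ + 48x³ + 70x² − 51x − 20) ÷ lead(D) = −16x⁴ ÷ 2x² = −8x². Subtract (−8x²)·D = −16x⁴ + 56x³ + 24x². Remainder: −8x³ + 46x² − 51x − 20.
Step 2: lead(−8x³ + 46x² − 51x − 20) ÷ lead(D) = −8x³ ÷ 2x² = −4x. Subtract (−4x)·D = −8x³ + 28x² + 12x. Remainder: 18x² − 63x − 20.
Step 3: lead(18x² − 63x − 20) ÷ lead(D) = 18x² ÷ 2x² = 9. Subtract (9)·D = 18x² − 63x − 27. Remainder: 7.

Q = [-8, -4, 9]; R = [7]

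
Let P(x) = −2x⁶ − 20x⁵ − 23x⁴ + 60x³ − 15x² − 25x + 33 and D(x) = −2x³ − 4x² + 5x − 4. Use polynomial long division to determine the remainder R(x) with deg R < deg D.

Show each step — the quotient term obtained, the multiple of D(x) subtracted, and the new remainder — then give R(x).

Step 1: lead(−2x⁶ − 20x⁵ − 23x⁴ + 60x³ − 15x² − 25x + 33) ÷ lead(D) = −2x⁶ ÷ −2x³ = x³. Subtract (x³)·D = −2x⁶ − 4x⁵ + 5x⁴ − 4x³. Remainder: −16x⁵ − 28x⁴ + 64x³ − 15x² − 25x + 33.
Step 2: lead(−16x⁵ − 28x⁴ + 64x³ − 15x² − 25x + 33) ÷ lead(D) = −16x⁵ ÷ −2x³ = 8x². Subtract (8x²)·D = −16x⁵ − 32x⁴ + 40x³ − 32x². Remainder: 4x⁴ + 24x³ + 17x² − 25x + 33.
Step 3: lead(4x⁴ + 24x³ + 17x² − 25x + 33) ÷ lead(D) = 4x⁴ ÷ −2x³ = −2x. Subtract (−2x)·D = 4x⁴ + 8x³ − 10x² + 8x. Remainder: 16x³ + 27x² − 33x + 33.
Step 4: lead(16x³ + 27x² − 33x + 33) ÷ lead(D) = 16x³ ÷ −2x³ = −8. Subtract (−8)·D = 16x³ + 32x² − 40x + 32. Remainder: −5x² + 7x + 1.

R(x) = −5x² + 7x + 1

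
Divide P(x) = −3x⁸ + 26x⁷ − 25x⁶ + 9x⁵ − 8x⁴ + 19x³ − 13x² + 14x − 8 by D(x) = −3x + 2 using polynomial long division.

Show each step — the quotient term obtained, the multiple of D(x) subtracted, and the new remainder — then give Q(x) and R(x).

Step 1: lead(−3x⁸ + 26x⁷ − 25x⁶ + 9x⁵ − 8x⁴ + 19x³ − 13x² + 14x − 8) ÷ lead(D) = −3x⁸ ÷ −3x = x⁷. Subtract (x⁷)·D = −3x⁸ + 2x⁷. Remainder: 24x⁷ − 25x⁶ + 9x⁵ − 8x⁴ + 19x³ − 13x² + 14x − 8.
Step 2: lead(24x⁷ − 25x⁶ + 9x⁵ − 8x⁴ + 19x³ − 13x² + 14x − 8) ÷ lead(D) = 24x⁷ ÷ −3x = −8x⁶. Subtract (−8x⁶)·D = 24x⁷ − 16x⁶. Remainder: −9x⁶ + 9x⁵ − 8x⁴ + 19x³ − 13x² + 14x − 8.
Step 3: lead(−9x⁶ + 9x⁵ − 8x⁴ + 19x³ − 13x² + 14x − 8) ÷ lead(D) = −9x⁶ ÷ −3x = 3x⁵. Subtract (3x⁵)·D = −9x⁶ + 6x⁵. Remainder: 3x⁵ − 8x⁴ + 19x³ − 13x² + 14x − 8.
Step 4: lead(3x⁵ − 8x⁴ + 19x³ − 13x² + 14x − 8) ÷ lead(D) = 3x⁵ ÷ −3x = −x⁴. Subtract (−x⁴)·D = 3x⁵ − 2x⁴. Remainder: −6x⁴ + 19x³ − 13x² + 14x − 8.
Step 5: lead(−6x⁴ + 19x³ − 13x² + 14x − 8) ÷ lead(D) = −6x⁴ ÷ −3x = 2x³. Subtract (2x³)·D = −6x⁴ + 4x³. Remainder: 15x³ − 13x² + 14x − 8.
Step 6: lead(15x³ − 13x² + 14x − 8) ÷ lead(D) = 15x³ ÷ −3x = −5x². Subtract (−5x²)·D = 15x³ − 10x². Remainder: −3x² + 14x − 8.
Step 7: lead(−3x² + 14x − 8) ÷ lead(D) = −3x² ÷ −3x = x. Subtract (x)·D = −3x² + 2x. Remainder: 12x − 8.
Step 8: lead(12x − 8) ÷ lead(D) = 12x ÷ −3x = −4. Subtract (−4)·D = 12x − 8. Remainder: 0.

Q(x) = x⁷ − 8x⁶ + 3x⁵ − x⁴ + 2x³ − 5x² + x − 4; R(x) = 0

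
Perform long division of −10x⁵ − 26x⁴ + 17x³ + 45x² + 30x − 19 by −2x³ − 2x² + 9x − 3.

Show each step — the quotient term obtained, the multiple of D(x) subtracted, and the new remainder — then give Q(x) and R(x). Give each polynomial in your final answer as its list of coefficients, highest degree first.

Step 1: lead(−10x⁵ − 26x⁴ + 17x³ + 45x² + 30x − 19) ÷ lead(D) = −10x⁵ ÷ −2x³ = 5x². Subtract (5x²)·D = −10x⁵ − 10x⁴ + 45x³ − 15x². Remainder: −16x⁴ − 28x³ + 60x² + 30x − 19.
Step 2: lead(−16x⁴ − 28x³ + 60x² + 30x − 19) ÷ lead(D) = −16x⁴ ÷ −2x³ = 8x. Subtract (8x)·D = −16x⁴ − 16x³ + 72x² − 24x. Remainder: −12x³ − 12x² + 54x − 19.
Step 3: lead(−12x³ − 12x² + 54x − 19) ÷ lead(D) = −12x³ ÷ −2x³ = 6. Subtract (6)·D = −12x³ − 12x² + 54x − 18. Remainder: −1.

Q = [5, 8, 6]; R = [-1]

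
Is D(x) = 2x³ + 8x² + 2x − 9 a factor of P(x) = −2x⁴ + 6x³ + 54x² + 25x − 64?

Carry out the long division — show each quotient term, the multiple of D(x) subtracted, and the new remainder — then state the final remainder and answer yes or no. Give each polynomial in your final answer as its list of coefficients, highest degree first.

R = [2, -1], so D(x) is not a factor of P(x). no

Step 1: lead(−2x⁴ + 6x³ + 54x² + 25x − 64) ÷ lead(D) = −2x⁴ ÷ 2x³ = −x. Subtract (−x)·D = −2x⁴ − 8x³ − 2x² + 9x. Remainder: 14x³ + 56x² + 16x − 64.
Step 2: lead(14x³ + 56x² + 16x − 64) ÷ lead(D) = 14x³ ÷ 2x³ = 7. Subtract (7)·D = 14x³ + 56x² + 14x − 63. Remainder: 2x − 1.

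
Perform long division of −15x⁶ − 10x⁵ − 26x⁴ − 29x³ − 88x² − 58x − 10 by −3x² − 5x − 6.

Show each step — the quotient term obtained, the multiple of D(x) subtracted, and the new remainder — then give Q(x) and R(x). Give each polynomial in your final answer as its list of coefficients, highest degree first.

Step 1: lead(−15x⁶ − 10x⁵ − 26x⁴ − 29x³ − 88x² − 58x − 10) ÷ lead(D) = −15x⁶ ÷ −3x² = 5x⁴. Subtract (5x⁴)·D = −15x⁶ − 25x⁵ − 30x⁴. Remainder: 15x⁵ + 4x⁴ − 29x³ − 88x² − 58x − 10.
Step 2: lead(15x⁵ + 4x⁴ − 29x³ − 88x² − 58x − 10) ÷ lead(D) = 15x⁵ ÷ −3x² = −5x³. Subtract (−5x³)·D = 15x⁵ + 25x⁴ + 30x³. Remainder: −21x⁴ − 59x³ − 88x² − 58x − 10.
Step 3: lead(−21x⁴ − 59x³ − 88x² − 58x − 10) ÷ lead(D) = −21x⁴ ÷ −3x² = 7x². Subtract (7x²)·D = −21x⁴ − 35x³ − 42x². Remainder: −24x³ − 46x² − 58x − 10.
Step 4: lead(−24x³ − 46x² − 58x − 10) ÷ lead(D) = −24x³ ÷ −3x² = 8x. Subtract (8x)·D = −24x³ − 40x² − 48x. Remainder: −6x² − 10x − 10.
Step 5: lead(−6x² − 10x − 10) ÷ lead(D) = −6x² ÷ −3x² = 2. Subtract (2)·D = −6x² − 10x − 12. Remainder: 2.

Q = [5, -5, 7, 8, 2]; R = [2]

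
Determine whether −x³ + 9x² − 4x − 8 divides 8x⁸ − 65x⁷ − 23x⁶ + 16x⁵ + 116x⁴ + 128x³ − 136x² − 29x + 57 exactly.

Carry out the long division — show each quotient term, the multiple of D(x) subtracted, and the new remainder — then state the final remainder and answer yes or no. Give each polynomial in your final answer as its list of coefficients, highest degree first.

R = [3, -7], so D(x) is not a factor of P(x). no

Step 1: lead(8x⁸ − 65x⁷ − 23x⁶ + 16x⁵ + 116x⁴ + 128x³ − 136x² − 29x + 57) ÷ lead(D) = 8x⁸ ÷ −x³ = −8x⁵. Subtract (−8x⁵)·D = 8x⁸ − 72x⁷ + 32x⁶ + 64x⁵. Remainder: 7x⁷ − 55x⁶ − 48x⁵ + 116x⁴ + 128x³ − 136x² − 29x + 57.
Step 2: lead(7x⁷ − 55x⁶ − 48x⁵ + 116x⁴ + 128x³ − 136x² − 29x + 57) ÷ lead(D) = 7x⁷ ÷ −x³ = −7x⁴. Subtract (−7x⁴)·D = 7x⁷ − 63x⁶ + 28x⁵ + 56x⁴. Remainder: 8x⁶ − 76x⁵ + 60x⁴ + 128x³ − 136x² − 29x + 57.
Step 3: lead(8x⁶ − 76x⁵ + 60x⁴ + 128x³ − 136x² − 29x + 57) ÷ lead(D) = 8x⁶ ÷ −x³ = −8x³. Subtract (−8x³)·D = 8x⁶ − 72x⁵ + 32x⁴ + 64x³. Remainder: −4x⁵ + 28x⁴ + 64x³ − 136x² − 29x + 57.
Step 4: lead(−4x⁵ + 28x⁴ + 64x³ − 136x² − 29x + 57) ÷ lead(D) = −4x⁵ ÷ −x³ = 4x². Subtract (4x²)·D = −4x⁵ + 36x⁴ − 16x³ − 32x². Remainder: −8x⁴ + 80x³ − 104x² − 29x + 57.
Step 5: lead(−8x⁴ + 80x³ − 104x² − 29x + 57) ÷ lead(D) = −8x⁴ ÷ −x³ = 8x. Subtract (8x)·D = −8x⁴ + 72x³ − 32x² − 64x. Remainder: 8x³ − 72x² + 35x + 57.
Step 6: lead(8x³ − 72x² + 35x + 57) ÷ lead(D) = 8x³ ÷ −x³ = −8. Subtract (−8)·D = 8x³ − 72x² + 32x + 64. Remainder: 3x − 7.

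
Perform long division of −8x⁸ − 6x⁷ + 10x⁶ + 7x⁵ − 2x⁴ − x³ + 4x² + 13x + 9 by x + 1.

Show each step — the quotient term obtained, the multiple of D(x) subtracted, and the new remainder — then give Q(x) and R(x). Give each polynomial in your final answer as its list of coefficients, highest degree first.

Step 1: lead(−8x⁸ − 6x⁷ + 10x⁶ + 7x⁵ − 2x⁴ − x³ + 4x² + 13x + 9) ÷ lead(D) = −8x⁸ ÷ x = −8x⁷. Subtract (−8x⁷)·D = −8x⁸ − 8x⁷. Remainder: 2x⁷ + 10x⁶ + 7x⁵ − 2x⁴ − x³ + 4x² + 13x + 9.
Step 2: lead(2x⁷ + 10x⁶ + 7x⁵ − 2x⁴ − x³ + 4x² + 13x + 9) ÷ lead(D) = 2x⁷ ÷ x = 2x⁶. Subtract (2x⁶)·D = 2x⁷ + 2x⁶. Remainder: 8x⁶ + 7x⁵ − 2x⁴ − x³ + 4x² + 13x + 9.
Step 3: lead(8x⁶ + 7x⁵ − 2x⁴ − x³ + 4x² + 13x + 9) ÷ lead(D) = 8x⁶ ÷ x = 8x⁵. Subtract (8x⁵)·D = 8x⁶ + 8x⁵. Remainder: −x⁵ − 2x⁴ − x³ + 4x² + 13x + 9.
Step 4: lead(−x⁵ − 2x⁴ − x³ + 4x² + 13x + 9) ÷ lead(D) = −x⁵ ÷ x = −x⁴. Subtract (−x⁴)·D = −x⁵ − x⁴. Remainder: −x⁴ − x³ + 4x² + 13x + 9.
Step 5: lead(−x⁴ − x³ + 4x² + 13x + 9) ÷ lead(D) = −x⁴ ÷ x = −x³. Subtract (−x³)·D = −x⁴ − x³. Remainder: 4x² + 13x + 9.
Step 6: lead(4x² + 13x + 9) ÷ lead(D) = 4x² ÷ x = 4x. Subtract (4x)·D = 4x² + 4x. Remainder: 9x + 9.
Step 7: lead(9x + 9) ÷ lead(D) = 9x ÷ x = 9. Subtract (9)·D = 9x + 9. Remainder: 0.

Q = [-8, 2, 8, -1, -1, 0, 4, 9]; R = [0]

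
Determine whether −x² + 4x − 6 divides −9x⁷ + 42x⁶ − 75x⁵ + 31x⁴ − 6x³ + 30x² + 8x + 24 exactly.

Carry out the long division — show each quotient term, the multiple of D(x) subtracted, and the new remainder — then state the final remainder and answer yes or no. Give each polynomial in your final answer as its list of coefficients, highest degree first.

Step 1: lead(−9x⁷ + 42x⁶ − 75x⁵ + 31x⁴ − 6x³ + 30x² + 8x + 24) ÷ lead(D) = −9x⁷ ÷ −x² = 9x⁵. Subtract (9x⁵)·D = −9x⁷ + 36x⁶ − 54x⁵. Remainder: 6x⁶ − 21x⁵ + 31x⁴ − 6x³ + 30x² + 8x + 24.
Step 2: lead(6x⁶ − 21x⁵ + 31x⁴ − 6x³ + 30x² + 8x + 24) ÷ lead(D) = 6x⁶ ÷ −x² = −6x⁴. Subtract (−6x⁴)·D = 6x⁶ − 24x⁵ + 36x⁴. Remainder: 3x⁵ − 5x⁴ − 6x³ + 30x² + 8x + 24.
Step 3: lead(3x⁵ − 5x⁴ − 6x³ + 30x² + 8x + 24) ÷ lead(D) = 3x⁵ ÷ −x² = −3x³. Subtract (−3x³)·D = 3x⁵ − 12x⁴ + 18x³. Remainder: 7x⁴ − 24x³ + 30x² + 8x + 24.
Step 4: lead(7x⁴ − 24x³ + 30x² + 8x + 24) ÷ lead(D) = 7x⁴ ÷ −x² = −7x². Subtract (−7x²)·D = 7x⁴ − 28x³ + 42x². Remainder: 4x³ − 12x² + 8x + 24.
Step 5: lead(4x³ − 12x² + 8x + 24) ÷ lead(D) = 4x³ ÷ −x² = −4x. Subtract (−4x)·D = 4x³ − 16x² + 24x. Remainder: 4x² − 16x + 24.
Step 6: lead(4x² − 16x + 24) ÷ lead(D) = 4x² ÷ −x² = −4. Subtract (−4)·D = 4x² − 16x + 24. Remainder: 0.

R = [0], so D(x) is a factor of P(x). yes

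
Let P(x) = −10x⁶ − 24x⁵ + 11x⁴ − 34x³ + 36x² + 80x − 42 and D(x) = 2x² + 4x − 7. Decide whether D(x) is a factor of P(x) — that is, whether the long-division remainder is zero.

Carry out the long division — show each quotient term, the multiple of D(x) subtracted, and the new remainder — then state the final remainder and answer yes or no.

Step 1: lead(−10x⁶ − 24x⁵ + 11x⁴ − 34x³ + 36x² + 80x − 42) ÷ lead(D) = −10x⁶ ÷ 2x² = −5x⁴. Subtract (−5x⁴)·D = −10x⁶ − 20x⁵ + 35x⁴. Remainder: −4x⁵ − 24x⁴ − 34x³ + 36x² + 80x − 42.
Step 2: lead(−4x⁵ − 24x⁴ − 34x³ + 36x² + 80x − 42) ÷ lead(D) = −4x⁵ ÷ 2x² = −2x³. Subtract (−2x³)·D = −4x⁵ − 8x⁴ + 14x³. Remainder: −16x⁴ − 48x³ + 36x² + 80x − 42.
Step 3: lead(−16x⁴ − 48x³ + 36x² + 80x − 42) ÷ lead(D) = −16x⁴ ÷ 2x² = −8x². Subtract (−8x²)·D = −16x⁴ − 32x³ + 56x². Remainder: −16x³ − 20x² + 80x − 42.
Step 4: lead(−16x³ − 20x² + 80x − 42) ÷ lead(D) = −16x³ ÷ 2x² = −8x. Subtract (−8x)·D = −16x³ − 32x² + 56x. Remainder: 12x² + 24x − 42.
Step 5: lead(12x² + 24x − 42) ÷ lead(D) = 12x² ÷ 2x² = 6. Subtract (6)·D = 12x² + 24x − 42. Remainder: 0.

R(x) = 0, so D(x) is a factor of P(x). yes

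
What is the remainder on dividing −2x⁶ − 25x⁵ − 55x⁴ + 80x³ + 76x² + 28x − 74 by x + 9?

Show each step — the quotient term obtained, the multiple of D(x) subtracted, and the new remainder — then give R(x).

R(x) = −2

Step 1: lead(−2x⁶ − 25x⁵ − 55x⁴ + 80x³ + 76x² + 28x − 74) ÷ lead(D) = −2x⁶ ÷ x = −2x⁵. Subtract (−2x⁵)·D = −2x⁶ − 18x⁵. Remainder: −7x⁵ − 55x⁴ + 80x³ + 76x² + 28x − 74.
Step 2: lead(−7x⁵ − 55x⁴ + 80x³ + 76x² + 28x − 74) ÷ lead(D) = −7x⁵ ÷ x = −7x⁴. Subtract (−7x⁴)·D = −7x⁵ − 63x⁴. Remainder: 8x⁴ + 80x³ + 76x² + 28x − 74.
Step 3: lead(8x⁴ + 80x³ + 76x² + 28x − 74) ÷ lead(D) = 8x⁴ ÷ x = 8x³. Subtract (8x³)·D = 8x⁴ + 72x³. Remainder: 8x³ + 76x² + 28x − 74.
Step 4: lead(8x³ + 76x² + 28x − 74) ÷ lead(D) = 8x³ ÷ x = 8x². Subtract (8x²)·D = 8x³ + 72x². Remainder: 4x² + 28x − 74.
Step 5: lead(4x² + 28x − 74) ÷ lead(D) = 4x² ÷ x = 4x. Subtract (4x)·D = 4x² + 36x. Remainder: −8x − 74.
Step 6: lead(−8x − 74) ÷ lead(D) = −8x ÷ x = −8. Subtract (−8)·D = −8x − 72. Remainder: −2.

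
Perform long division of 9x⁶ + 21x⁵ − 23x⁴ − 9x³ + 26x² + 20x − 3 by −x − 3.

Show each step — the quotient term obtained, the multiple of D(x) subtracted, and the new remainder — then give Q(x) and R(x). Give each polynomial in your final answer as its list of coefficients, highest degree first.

Q = [-9, 6, 5, -6, -8, 4]; R = [9]

Step 1: lead(9x⁶ + 21x⁵ − 23x⁴ − 9x³ + 26x² + 20x − 3) ÷ lead(D) = 9x⁶ ÷ −x = −9x⁵. Subtract (−9x⁵)·D = 9x⁶ + 27x⁵. Remainder: −6x⁵ − 23x⁴ − 9x³ + 26x² + 20x − 3.
Step 2: lead(−6x⁵ − 23x⁴ − 9x³ + 26x² + 20x − 3) ÷ lead(D) = −6x⁵ ÷ −x = 6x⁴. Subtract (6x⁴)·D = −6x⁵ − 18x⁴. Remainder: −5x⁴ − 9x³ + 26x² + 20x − 3.
Step 3: lead(−5x⁴ − 9x³ + 26x² + 20x − 3) ÷ lead(D) = −5x⁴ ÷ −x = 5x³. Subtract (5x³)·D = −5x⁴ − 15x³. Remainder: 6x³ + 26x² + 20x − 3.
Step 4: lead(6x³ + 26x² + 20x − 3) ÷ lead(D) = 6x³ ÷ −x = −6x². Subtract (−6x²)·D = 6x³ + 18x². Remainder: 8x² + 20x − 3.
Step 5: lead(8x² + 20x − 3) ÷ lead(D) = 8x² ÷ −x = −8x. Subtract (−8x)·D = 8x² + 24x. Remainder: −4x − 3.
Step 6: lead(−4x − 3) ÷ lead(D) = −4x ÷ −x = 4. Subtract (4)·D = −4x − 12. Remainder: 9.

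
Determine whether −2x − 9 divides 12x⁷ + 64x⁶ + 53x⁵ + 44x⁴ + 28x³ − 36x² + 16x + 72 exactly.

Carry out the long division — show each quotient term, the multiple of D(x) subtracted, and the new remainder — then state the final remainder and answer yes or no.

R(x) = 0, so D(x) is a factor of P(x). yes

Step 1: lead(12x⁷ + 64x⁶ + 53x⁵ + 44x⁴ + 28x³ − 36x² + 16x + 72) ÷ lead(D) = 12x⁷ ÷ −2x = −6x⁶. Subtract (−6x⁶)·D = 12x⁷ + 54x⁶. Remainder: 10x⁶ + 53x⁵ + 44x⁴ + 28x³ − 36x² + 16x + 72.
Step 2: lead(10x⁶ + 53x⁵ + 44x⁴ + 28x³ − 36x² + 16x + 72) ÷ lead(D) = 10x⁶ ÷ −2x = −5x⁵. Subtract (−5x⁵)·D = 10x⁶ + 45x⁵. Remainder: 8x⁵ + 44x⁴ + 28x³ − 36x² + 16x + 72.
Step 3: lead(8x⁵ + 44x⁴ + 28x³ − 36x² + 16x + 72) ÷ lead(D) = 8x⁵ ÷ −2x = −4x⁴. Subtract (−4x⁴)·D = 8x⁵ + 36x⁴. Remainder: 8x⁴ + 28x³ − 36x² + 16x + 72.
Step 4: lead(8x⁴ + 28x³ − 36x² + 16x + 72) ÷ lead(D) = 8x⁴ ÷ −2x = −4x³. Subtract (−4x³)·D = 8x⁴ + 36x³. Remainder: −8x³ − 36x² + 16x + 72.
Step 5: lead(−8x³ − 36x² + 16x + 72) ÷ lead(D) = −8x³ ÷ −2x = 4x². Subtract (4x²)·D = −8x³ − 36x². Remainder: 16x + 72.
Step 6: lead(16x + 72) ÷ lead(D) = 16x ÷ −2x = −8. Subtract (−8)·D = 16x + 72. Remainder: 0.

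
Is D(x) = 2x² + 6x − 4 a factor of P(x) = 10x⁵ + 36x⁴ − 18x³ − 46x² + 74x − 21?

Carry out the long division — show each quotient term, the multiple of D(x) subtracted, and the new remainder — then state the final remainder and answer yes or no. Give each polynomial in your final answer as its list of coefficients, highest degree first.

Step 1: lead(10x⁵ + 36x⁴ − 18x³ − 46x² + 74x − 21) ÷ lead(D) = 10x⁵ ÷ 2x² = 5x³. Subtract (5x³)·D = 10x⁵ + 30x⁴ − 20x³. Remainder: 6x⁴ + 2x³ − 46x² + 74x − 21.
Step 2: lead(6x⁴ + 2x³ − 46x² + 74x − 21) ÷ lead(D) = 6x⁴ ÷ 2x² = 3x². Subtract (3x²)·D = 6x⁴ + 18x³ − 12x². Remainder: −16x³ − 34x² + 74x − 21.
Step 3: lead(−16x³ − 34x² + 74x − 21) ÷ lead(D) = −16x³ ÷ 2x² = −8x. Subtract (−8x)·D = −16x³ − 48x² + 32x. Remainder: 14x² + 42x − 21.
Step 4: lead(14x² + 42x − 21) ÷ lead(D) = 14x² ÷ 2x² = 7. Subtract (7)·D = 14x² + 42x − 28. Remainder: 7.

R = [7], so D(x) is not a factor of P(x). no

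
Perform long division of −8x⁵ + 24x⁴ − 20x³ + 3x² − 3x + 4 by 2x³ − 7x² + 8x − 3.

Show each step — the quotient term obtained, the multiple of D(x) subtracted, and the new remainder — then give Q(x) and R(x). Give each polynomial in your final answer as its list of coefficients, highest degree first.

Q = [-4, -2, -1]; R = [-1, 1]

Step 1: lead(−8x⁵ + 24x⁴ − 20x³ + 3x² − 3x + 4) ÷ lead(D) = −8x⁵ ÷ 2x³ = −4x². Subtract (−4x²)·D = −8x⁵ + 28x⁴ − 32x³ + 12x². Remainder: −4x⁴ + 12x³ − 9x² − 3x + 4.
Step 2: lead(−4x⁴ + 12x³ − 9x² − 3x + 4) ÷ lead(D) = −4x⁴ ÷ 2x³ = −2x. Subtract (−2x)·D = −4x⁴ + 14x³ − 16x² + 6x. Remainder: −2x³ + 7x² − 9x + 4.
Step 3: lead(−2x³ + 7x² − 9x + 4) ÷ lead(D) = −2x³ ÷ 2x³ = −1. Subtract (−1)·D = −2x³ + 7x² − 8x + 3. Remainder: −x + 1.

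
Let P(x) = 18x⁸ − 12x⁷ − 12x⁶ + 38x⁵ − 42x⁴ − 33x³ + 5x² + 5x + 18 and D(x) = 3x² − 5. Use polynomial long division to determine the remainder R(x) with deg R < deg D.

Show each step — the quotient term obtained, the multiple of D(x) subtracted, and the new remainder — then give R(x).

Step 1: lead(18x⁸ − 12x⁷ − 12x⁶ + 38x⁵ − 42x⁴ − 33x³ + 5x² + 5x + 18) ÷ lead(D) = 18x⁸ ÷ 3x² = 6x⁶. Subtract (6x⁶)·D = 18x⁸ − 30x⁶. Remainder: −12x⁷ + 18x⁶ + 38x⁵ − 42x⁴ − 33x³ + 5x² + 5x + 18.
Step 2: lead(−12x⁷ + 18x⁶ + 38x⁵ − 42x⁴ − 33x³ + 5x² + 5x + 18) ÷ lead(D) = −12x⁷ ÷ 3x² = −4x⁵. Subtract (−4x⁵)·D = −12x⁷ + 20x⁵. Remainder: 18x⁶ + 18x⁵ − 42x⁴ − 33x³ + 5x² + 5x + 18.
Step 3: lead(18x⁶ + 18x⁵ − 42x⁴ − 33x³ + 5x² + 5x + 18) ÷ lead(D) = 18x⁶ ÷ 3x² = 6x⁴. Subtract (6x⁴)·D = 18x⁶ − 30x⁴. Remainder: 18x⁵ − 12x⁴ − 33x³ + 5x² + 5x + 18.
Step 4: lead(18x⁵ − 12x⁴ − 33x³ + 5x² + 5x + 18) ÷ lead(D) = 18x⁵ ÷ 3x² = 6x³. Subtract (6x³)·D = 18x⁵ − 30x³. Remainder: −12x⁴ − 3x³ + 5x² + 5x + 18.
Step 5: lead(−12x⁴ − 3x³ + 5x² + 5x + 18) ÷ lead(D) = −12x⁴ ÷ 3x² = −4x². Subtract (−4x²)·D = −12x⁴ + 20x². Remainder: −3x³ − 15x² + 5x + 18.
Step 6: lead(−3x³ − 15x² + 5x + 18) ÷ lead(D) = −3x³ ÷ 3x² = −x. Subtract (−x)·D = −3x³ + 5x. Remainder: −15x² + 18.
Step 7: lead(−15x² + 18) ÷ lead(D) = −15x² ÷ 3x² = −5. Subtract (−5)·D = −15x² + 25. Remainder: −7.

R(x) = −7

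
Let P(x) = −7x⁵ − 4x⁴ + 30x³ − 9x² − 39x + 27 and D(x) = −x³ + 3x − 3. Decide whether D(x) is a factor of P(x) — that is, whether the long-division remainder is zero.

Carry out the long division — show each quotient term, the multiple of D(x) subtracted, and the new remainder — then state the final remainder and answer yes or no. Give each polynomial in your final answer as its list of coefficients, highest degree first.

R = [0], so D(x) is a factor of P(x). yes

Step 1: lead(−7x⁵ − 4x⁴ + 30x³ − 9x² − 39x + 27) ÷ lead(D) = −7x⁵ ÷ −x³ = 7x². Subtract (7x²)·D = −7x⁵ + 21x³ − 21x². Remainder: −4x⁴ + 9x³ + 12x² − 39x + 27.
Step 2: lead(−4x⁴ + 9x³ + 12x² − 39x + 27) ÷ lead(D) = −4x⁴ ÷ −x³ = 4x. Subtract (4x)·D = −4x⁴ + 12x² − 12x. Remainder: 9x³ − 27x + 27.
Step 3: lead(9x³ − 27x + 27) ÷ lead(D) = 9x³ ÷ −x³ = −9. Subtract (−9)·D = 9x³ − 27x + 27. Remainder: 0.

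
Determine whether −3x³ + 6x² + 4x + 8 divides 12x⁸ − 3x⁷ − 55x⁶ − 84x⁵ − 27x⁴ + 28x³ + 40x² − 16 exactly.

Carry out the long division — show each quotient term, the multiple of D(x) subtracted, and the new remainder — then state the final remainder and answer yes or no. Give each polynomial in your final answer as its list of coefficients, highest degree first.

R = [0], so D(x) is a factor of P(x). yes

Step 1: lead(12x⁸ − 3x⁷ − 55x⁶ − 84x⁵ − 27x⁴ + 28x³ + 40x² − 16) ÷ lead(D) = 12x⁸ ÷ −3x³ = −4x⁵. Subtract (−4x⁵)·D = 12x⁸ − 24x⁷ − 16x⁶ − 32x⁵. Remainder: 21x⁷ − 39x⁶ − 52x⁵ − 27x⁴ + 28x³ + 40x² − 16.
Step 2: lead(21x⁷ − 39x⁶ − 52x⁵ − 27x⁴ + 28x³ + 40x² − 16) ÷ lead(D) = 21x⁷ ÷ −3x³ = −7x⁴. Subtract (−7x⁴)·D = 21x⁷ − 42x⁶ − 28x⁵ − 56x⁴. Remainder: 3x⁶ − 24x⁵ + 29x⁴ + 28x³ + 40x² − 16.
Step 3: lead(3x⁶ − 24x⁵ + 29x⁴ + 28x³ + 40x² − 16) ÷ lead(D) = 3x⁶ ÷ −3x³ = −x³. Subtract (−x³)·D = 3x⁶ − 6x⁵ − 4x⁴ − 8x³. Remainder: −18x⁵ + 33x⁴ + 36x³ + 40x² − 16.
Step 4: lead(−18x⁵ + 33x⁴ + 36x³ + 40x² − 16) ÷ lead(D) = −18x⁵ ÷ −3x³ = 6x². Subtract (6x²)·D = −18x⁵ + 36x⁴ + 24x³ + 48x². Remainder: −3x⁴ + 12x³ − 8x² − 16.
Step 5: lead(−3x⁴ + 12x³ − 8x² − 16) ÷ lead(D) = −3x⁴ ÷ −3x³ = x. Subtract (x)·D = −3x⁴ + 6x³ + 4x² + 8x. Remainder: 6x³ − 12x² − 8x − 16.
Step 6: lead(6x³ − 12x² − 8x − 16) ÷ lead(D) = 6x³ ÷ −3x³ = −2. Subtract (−2)·D = 6x³ − 12x² − 8x − 16. Remainder: 0.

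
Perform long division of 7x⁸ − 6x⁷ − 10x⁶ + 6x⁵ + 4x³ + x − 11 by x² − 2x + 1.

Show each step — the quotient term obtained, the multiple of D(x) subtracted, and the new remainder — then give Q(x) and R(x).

Q(x) = 7x⁶ + 8x⁵ − x⁴ − 4x³ − 7x² − 6x − 5; R(x) = −3x − 6

Step 1: lead(7x⁸ − 6x⁷ − 10x⁶ + 6x⁵ + 4x³ + x − 11) ÷ lead(D) = 7x⁸ ÷ x² = 7x⁶. Subtract (7x⁶)·D = 7x⁸ − 14x⁷ + 7x⁶. Remainder: 8x⁷ − 17x⁶ + 6x⁵ + 4x³ + x − 11.
Step 2: lead(8x⁷ − 17x⁶ + 6x⁵ + 4x³ + x − 11) ÷ lead(D) = 8x⁷ ÷ x² = 8x⁵. Subtract (8x⁵)·D = 8x⁷ − 16x⁶ + 8x⁵. Remainder: −x⁶ − 2x⁵ + 4x³ + x − 11.
Step 3: lead(−x⁶ − 2x⁵ + 4x³ + x − 11) ÷ lead(D) = −x⁶ ÷ x² = −x⁴. Subtract (−x⁴)·D = −x⁶ + 2x⁵ − x⁴. Remainder: −4x⁵ + x⁴ + 4x³ + x − 11.
Step 4: lead(−4x⁵ + x⁴ + 4x³ + x − 11) ÷ lead(D) = −4x⁵ ÷ x² = −4x³. Subtract (−4x³)·D = −4x⁵ + 8x⁴ − 4x³. Remainder: −7x⁴ + 8x³ + x − 11.
Step 5: lead(−7x⁴ + 8x³ + x − 11) ÷ lead(D) = −7x⁴ ÷ x² = −7x². Subtract (−7x²)·D = −7x⁴ + 14x³ − 7x². Remainder: −6x³ + 7x² + x − 11.
Step 6: lead(−6x³ + 7x² + x − 11) ÷ lead(D) = −6x³ ÷ x² = −6x. Subtract (−6x)·D = −6x³ + 12x² − 6x. Remainder: −5x² + 7x − 11.
Step 7: lead(−5x² + 7x − 11) ÷ lead(D) = −5x² ÷ x² = −5. Subtract (−5)·D = −5x² + 10x − 5. Remainder: −3x − 6.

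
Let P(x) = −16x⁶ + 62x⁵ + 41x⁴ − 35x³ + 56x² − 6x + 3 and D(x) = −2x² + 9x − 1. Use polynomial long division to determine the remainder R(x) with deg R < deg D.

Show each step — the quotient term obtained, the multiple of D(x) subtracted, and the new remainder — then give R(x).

R(x) = 3

Step 1: lead(−16x⁶ + 62x⁵ + 41x⁴ − 35x³ + 56x² − 6x + 3) ÷ lead(D) = −16x⁶ ÷ −2x² = 8x⁴. Subtract (8x⁴)·D = −16x⁶ + 72x⁵ − 8x⁴. Remainder: −10x⁵ + 49x⁴ − 35x³ + 56x² − 6x + 3.
Step 2: lead(−10x⁵ + 49x⁴ − 35x³ + 56x² − 6x + 3) ÷ lead(D) = −10x⁵ ÷ −2x² = 5x³. Subtract (5x³)·D = −10x⁵ + 45x⁴ − 5x³. Remainder: 4x⁴ − 30x³ + 56x² − 6x + 3.
Step 3: lead(4x⁴ − 30x³ + 56x² − 6x + 3) ÷ lead(D) = 4x⁴ ÷ −2x² = −2x². Subtract (−2x²)·D = 4x⁴ − 18x³ + 2x². Remainder: −12x³ + 54x² − 6x + 3.
Step 4: lead(−12x³ + 54x² − 6x + 3) ÷ lead(D) = −12x³ ÷ −2x² = 6x. Subtract (6x)·D = −12x³ + 54x² − 6x. Remainder: 3.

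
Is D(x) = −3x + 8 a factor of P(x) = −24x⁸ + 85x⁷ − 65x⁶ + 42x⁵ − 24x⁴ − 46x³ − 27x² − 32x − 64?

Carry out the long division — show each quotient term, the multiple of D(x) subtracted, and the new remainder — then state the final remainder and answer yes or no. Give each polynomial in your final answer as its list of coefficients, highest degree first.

R = [0], so D(x) is a factor of P(x). yes

Step 1: lead(−24x⁸ + 85x⁷ − 65x⁶ + 42x⁵ − 24x⁴ − 46x³ − 27x² − 32x − 64) ÷ lead(D) = −24x⁸ ÷ −3x = 8x⁷. Subtract (8x⁷)·D = −24x⁸ + 64x⁷. Remainder: 21x⁷ − 65x⁶ + 42x⁵ − 24x⁴ − 46x³ − 27x² − 32x − 64.
Step 2: lead(21x⁷ − 65x⁶ + 42x⁵ − 24x⁴ − 46x³ − 27x² − 32x − 64) ÷ lead(D) = 21x⁷ ÷ −3x = −7x⁶. Subtract (−7x⁶)·D = 21x⁷ − 56x⁶. Remainder: −9x⁶ + 42x⁵ − 24x⁴ − 46x³ − 27x² − 32x − 64.
Step 3: lead(−9x⁶ + 42x⁵ − 24x⁴ − 46x³ − 27x² − 32x − 64) ÷ lead(D) = −9x⁶ ÷ −3x = 3x⁵. Subtract (3x⁵)·D = −9x⁶ + 24x⁵. Remainder: 18x⁵ − 24x⁴ − 46x³ − 27x² − 32x − 64.
Step 4: lead(18x⁵ − 24x⁴ − 46x³ − 27x² − 32x − 64) ÷ lead(D) = 18x⁵ ÷ −3x = −6x⁴. Subtract (−6x⁴)·D = 18x⁵ − 48x⁴. Remainder: 24x⁴ − 46x³ − 27x² − 32x − 64.
Step 5: lead(24x⁴ − 46x³ − 27x² − 32x − 64) ÷ lead(D) = 24x⁴ ÷ −3x = −8x³. Subtract (−8x³)·D = 24x⁴ − 64x³. Remainder: 18x³ − 27x² − 32x − 64.
Step 6: lead(18x³ − 27x² − 32x − 64) ÷ lead(D) = 18x³ ÷ −3x = −6x². Subtract (−6x²)·D = 18x³ − 48x². Remainder: 21x² − 32x − 64.
Step 7: lead(21x² − 32x − 64) ÷ lead(D) = 21x² ÷ −3x = −7x. Subtract (−7x)·D = 21x² − 56x. Remainder: 24x − 64.
Step 8: lead(24x − 64) ÷ lead(D) = 24x ÷ −3x = −8. Subtract (−8)·D = 24x − 64. Remainder: 0.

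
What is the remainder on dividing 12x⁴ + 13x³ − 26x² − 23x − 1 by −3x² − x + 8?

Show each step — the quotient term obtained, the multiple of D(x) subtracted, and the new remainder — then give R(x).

Step 1: lead(12x⁴ + 13x³ − 26x² − 23x − 1) ÷ lead(D) = 12x⁴ ÷ −3x² = −4x². Subtract (−4x²)·D = 12x⁴ + 4x³ − 32x². Remainder: 9x³ + 6x² − 23x − 1.
Step 2: lead(9x³ + 6x² − 23x − 1) ÷ lead(D) = 9x³ ÷ −3x² = −3x. Subtract (−3x)·D = 9x³ + 3x² − 24x. Remainder: 3x² + x − 1.
Step 3: lead(3x² + x − 1) ÷ lead(D) = 3x² ÷ −3x² = −1. Subtract (−1)·D = 3x² + x − 8. Remainder: 7.

R(x) = 7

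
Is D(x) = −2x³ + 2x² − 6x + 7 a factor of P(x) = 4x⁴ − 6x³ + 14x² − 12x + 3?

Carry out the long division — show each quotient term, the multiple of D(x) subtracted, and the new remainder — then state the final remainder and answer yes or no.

Step 1: lead(4x⁴ − 6x³ + 14x² − 12x + 3) ÷ lead(D) = 4x⁴ ÷ −2x³ = −2x. Subtract (−2x)·D = 4x⁴ − 4x³ + 12x² − 14x. Remainder: −2x³ + 2x² + 2x + 3.
Step 2: lead(−2x³ + 2x² + 2x + 3) ÷ lead(D) = −2x³ ÷ −2x³ = 1. Subtract (1)·D = −2x³ + 2x² − 6x + 7. Remainder: 8x − 4.

R(x) = 8x − 4, so D(x) is not a factor of P(x). no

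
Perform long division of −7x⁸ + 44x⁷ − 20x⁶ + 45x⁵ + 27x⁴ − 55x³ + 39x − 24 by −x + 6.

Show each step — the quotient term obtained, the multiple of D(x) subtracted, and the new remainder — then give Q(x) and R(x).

Q(x) = 7x⁷ − 2x⁶ + 8x⁵ + 3x⁴ − 9x³ + x² + 6x − 3; R(x) = −6

Step 1: lead(−7x⁸ + 44x⁷ − 20x⁶ + 45x⁵ + 27x⁴ − 55x³ + 39x − 24) ÷ lead(D) = −7x⁸ ÷ −x = 7x⁷. Subtract (7x⁷)·D = −7x⁸ + 42x⁷. Remainder: 2x⁷ − 20x⁶ + 45x⁵ + 27x⁴ − 55x³ + 39x − 24.
Step 2: lead(2x⁷ − 20x⁶ + 45x⁵ + 27x⁴ − 55x³ + 39x − 24) ÷ lead(D) = 2x⁷ ÷ −x = −2x⁶. Subtract (−2x⁶)·D = 2x⁷ − 12x⁶. Remainder: −8x⁶ + 45x⁵ + 27x⁴ − 55x³ + 39x − 24.
Step 3: lead(−8x⁶ + 45x⁵ + 27x⁴ − 55x³ + 39x − 24) ÷ lead(D) = −8x⁶ ÷ −x = 8x⁵. Subtract (8x⁵)·D = −8x⁶ + 48x⁵. Remainder: −3x⁵ + 27x⁴ − 55x³ + 39x − 24.
Step 4: lead(−3x⁵ + 27x⁴ − 55x³ + 39x − 24) ÷ lead(D) = −3x⁵ ÷ −x = 3x⁴. Subtract (3x⁴)·D = −3x⁵ + 18x⁴. Remainder: 9x⁴ − 55x³ + 39x − 24.
Step 5: lead(9x⁴ − 55x³ + 39x − 24) ÷ lead(D) = 9x⁴ ÷ −x = −9x³. Subtract (−9x³)·D = 9x⁴ − 54x³. Remainder: −x³ + 39x − 24.
Step 6: lead(−x³ + 39x − 24) ÷ lead(D) = −x³ ÷ −x = x². Subtract (x²)·D = −x³ + 6x². Remainder: −6x² + 39x − 24.
Step 7: lead(−6x² + 39x − 24) ÷ lead(D) = −6x² ÷ −x = 6x. Subtract (6x)·D = −6x² + 36x. Remainder: 3x − 24.
Step 8: lead(3x − 24) ÷ lead(D) = 3x ÷ −x = −3. Subtract (−3)·D = 3x − 18. Remainder: −6.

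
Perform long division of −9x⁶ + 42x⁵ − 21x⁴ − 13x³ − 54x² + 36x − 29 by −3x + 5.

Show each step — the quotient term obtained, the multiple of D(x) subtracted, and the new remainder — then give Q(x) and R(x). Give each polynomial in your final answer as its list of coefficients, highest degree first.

Q = [3, -9, -8, -9, 3, -7]; R = [6]

Step 1: lead(−9x⁶ + 42x⁵ − 21x⁴ − 13x³ − 54x² + 36x − 29) ÷ lead(D) = −9x⁶ ÷ −3x = 3x⁵. Subtract (3x⁵)·D = −9x⁶ + 15x⁵. Remainder: 27x⁵ − 21x⁴ − 13x³ − 54x² + 36x − 29.
Step 2: lead(27x⁵ − 21x⁴ − 13x³ − 54x² + 36x − 29) ÷ lead(D) = 27x⁵ ÷ −3x = −9x⁴. Subtract (−9x⁴)·D = 27x⁵ − 45x⁴. Remainder: 24x⁴ − 13x³ − 54x² + 36x − 29.
Step 3: lead(24x⁴ − 13x³ − 54x² + 36x − 29) ÷ lead(D) = 24x⁴ ÷ −3x = −8x³. Subtract (−8x³)·D = 24x⁴ − 40x³. Remainder: 27x³ − 54x² + 36x − 29.
Step 4: lead(27x³ − 54x² + 36x − 29) ÷ lead(D) = 27x³ ÷ −3x = −9x². Subtract (−9x²)·D = 27x³ − 45x². Remainder: −9x² + 36x − 29.
Step 5: lead(−9x² + 36x − 29) ÷ lead(D) = −9x² ÷ −3x = 3x. Subtract (3x)·D = −9x² + 15x. Remainder: 21x − 29.
Step 6: lead(21x − 29) ÷ lead(D) = 21x ÷ −3x = −7. Subtract (−7)·D = 21x − 35. Remainder: 6.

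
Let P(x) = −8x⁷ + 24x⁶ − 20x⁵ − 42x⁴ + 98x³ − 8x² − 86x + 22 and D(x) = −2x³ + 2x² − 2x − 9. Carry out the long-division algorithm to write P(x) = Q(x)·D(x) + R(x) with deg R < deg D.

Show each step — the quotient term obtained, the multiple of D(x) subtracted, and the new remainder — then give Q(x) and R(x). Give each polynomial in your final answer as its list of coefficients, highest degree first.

Step 1: lead(−8x⁷ + 24x⁶ − 20x⁵ − 42x⁴ + 98x³ − 8x² − 86x + 22) ÷ lead(D) = −8x⁷ ÷ −2x³ = 4x⁴. Subtract (4x⁴)·D = −8x⁷ + 8x⁶ − 8x⁵ − 36x⁴. Remainder: 16x⁶ − 12x⁵ − 6x⁴ + 98x³ − 8x² − 86x + 22.
Step 2: lead(16x⁶ − 12x⁵ − 6x⁴ + 98x³ − 8x² − 86x + 22) ÷ lead(D) = 16x⁶ ÷ −2x³ = −8x³. Subtract (−8x³)·D = 16x⁶ − 16x⁵ + 16x⁴ + 72x³. Remainder: 4x⁵ − 22x⁴ + 26x³ − 8x² − 86x + 22.
Step 3: lead(4x⁵ − 22x⁴ + 26x³ − 8x² − 86x + 22) ÷ lead(D) = 4x⁵ ÷ −2x³ = −2x². Subtract (−2x²)·D = 4x⁵ − 4x⁴ + 4x³ + 18x². Remainder: −18x⁴ + 22x³ − 26x² − 86x + 22.
Step 4: lead(−18x⁴ + 22x³ − 26x² − 86x + 22) ÷ lead(D) = −18x⁴ ÷ −2x³ = 9x. Subtract (9x)·D = −18x⁴ + 18x³ − 18x² − 81x. Remainder: 4x³ − 8x² − 5x + 22.
Step 5: lead(4x³ − 8x² − 5x + 22) ÷ lead(D) = 4x³ ÷ −2x³ = −2. Subtract (−2)·D = 4x³ − 4x² + 4x + 18. Remainder: −4x² − 9x + 4.

Q = [4, -8, -2, 9, -2]; R = [-4, -9, 4]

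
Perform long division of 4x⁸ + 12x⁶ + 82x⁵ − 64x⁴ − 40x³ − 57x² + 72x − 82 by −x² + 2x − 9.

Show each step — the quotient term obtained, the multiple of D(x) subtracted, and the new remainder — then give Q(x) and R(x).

Q(x) = −4x⁶ − 8x⁵ + 8x⁴ + 6x³ + 4x² − 6x + 9; R(x) = −1

Step 1: lead(4x⁸ + 12x⁶ + 82x⁵ − 64x⁴ − 40x³ − 57x² + 72x − 82) ÷ lead(D) = 4x⁸ ÷ −x² = −4x⁶. Subtract (−4x⁶)·D = 4x⁸ − 8x⁷ + 36x⁶. Remainder: 8x⁷ − 24x⁶ + 82x⁵ − 64x⁴ − 40x³ − 57x² + 72x − 82.
Step 2: lead(8x⁷ − 24x⁶ + 82x⁵ − 64x⁴ − 40x³ − 57x² + 72x − 82) ÷ lead(D) = 8x⁷ ÷ −x² = −8x⁵. Subtract (−8x⁵)·D = 8x⁷ − 16x⁶ + 72x⁵. Remainder: −8x⁶ + 10x⁵ − 64x⁴ − 40x³ − 57x² + 72x − 82.
Step 3: lead(−8x⁶ + 10x⁵ − 64x⁴ − 40x³ − 57x² + 72x − 82) ÷ lead(D) = −8x⁶ ÷ −x² = 8x⁴. Subtract (8x⁴)·D = −8x⁶ + 16x⁵ − 72x⁴. Remainder: −6x⁵ + 8x⁴ − 40x³ − 57x² + 72x − 82.
Step 4: lead(−6x⁵ + 8x⁴ − 40x³ − 57x² + 72x − 82) ÷ lead(D) = −6x⁵ ÷ −x² = 6x³. Subtract (6x³)·D = −6x⁵ + 12x⁴ − 54x³. Remainder: −4x⁴ + 14x³ − 57x² + 72x − 82.
Step 5: lead(−4x⁴ + 14x³ − 57x² + 72x − 82) ÷ lead(D) = −4x⁴ ÷ −x² = 4x². Subtract (4x²)·D = −4x⁴ + 8x³ − 36x². Remainder: 6x³ − 21x² + 72x − 82.
Step 6: lead(6x³ − 21x² + 72x − 82) ÷ lead(D) = 6x³ ÷ −x² = −6x. Subtract (−6x)·D = 6x³ − 12x² + 54x. Remainder: −9x² + 18x − 82.
Step 7: lead(−9x² + 18x − 82) ÷ lead(D) = −9x² ÷ −x² = 9. Subtract (9)·D = −9x² + 18x − 81. Remainder: −1.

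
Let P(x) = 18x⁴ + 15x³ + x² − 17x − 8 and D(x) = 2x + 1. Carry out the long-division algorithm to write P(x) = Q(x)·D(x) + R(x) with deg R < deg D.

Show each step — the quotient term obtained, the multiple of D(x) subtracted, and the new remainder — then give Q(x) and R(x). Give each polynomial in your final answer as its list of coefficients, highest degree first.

Step 1: lead(18x⁴ + 15x³ + x² − 17x − 8) ÷ lead(D) = 18x⁴ ÷ 2x = 9x³. Subtract (9x³)·D = 18x⁴ + 9x³. Remainder: 6x³ + x² − 17x − 8.
Step 2: lead(6x³ + x² − 17x − 8) ÷ lead(D) = 6x³ ÷ 2x = 3x². Subtract (3x²)·D = 6x³ + 3x². Remainder: −2x² − 17x − 8.
Step 3: lead(−2x² − 17x − 8) ÷ lead(D) = −2x² ÷ 2x = −x. Subtract (−x)·D = −2x² − x. Remainder: −16x − 8.
Step 4: lead(−16x − 8) ÷ lead(D) = −16x ÷ 2x = −8. Subtract (−8)·D = −16x − 8. Remainder: 0.

Q = [9, 3, -1, -8]; R = [0]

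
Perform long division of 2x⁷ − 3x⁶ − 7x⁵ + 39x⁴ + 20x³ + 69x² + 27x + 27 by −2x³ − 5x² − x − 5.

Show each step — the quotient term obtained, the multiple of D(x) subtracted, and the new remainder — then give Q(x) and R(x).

Q(x) = −x⁴ + 4x³ − 6x² − 4x − 7; R(x) = −8

Step 1: lead(2x⁷ − 3x⁶ − 7x⁵ + 39x⁴ + 20x³ + 69x² + 27x + 27) ÷ lead(D) = 2x⁷ ÷ −2x³ = −x⁴. Subtract (−x⁴)·D = 2x⁷ + 5x⁶ + x⁵ + 5x⁴. Remainder: −8x⁶ − 8x⁵ + 34x⁴ + 20x³ + 69x² + 27x + 27.
Step 2: lead(−8x⁶ − 8x⁵ + 34x⁴ + 20x³ + 69x² + 27x + 27) ÷ lead(D) = −8x⁶ ÷ −2x³ = 4x³. Subtract (4x³)·D = −8x⁶ − 20x⁵ − 4x⁴ − 20x³. Remainder: 12x⁵ + 38x⁴ + 40x³ + 69x² + 27x + 27.
Step 3: lead(12x⁵ + 38x⁴ + 40x³ + 69x² + 27x + 27) ÷ lead(D) = 12x⁵ ÷ −2x³ = −6x². Subtract (−6x²)·D = 12x⁵ + 30x⁴ + 6x³ + 30x². Remainder: 8x⁴ + 34x³ + 39x² + 27x + 27.
Step 4: lead(8x⁴ + 34x³ + 39x² + 27x + 27) ÷ lead(D) = 8x⁴ ÷ −2x³ = −4x. Subtract (−4x)·D = 8x⁴ + 20x³ + 4x² + 20x. Remainder: 14x³ + 35x² + 7x + 27.
Step 5: lead(14x³ + 35x² + 7x + 27) ÷ lead(D) = 14x³ ÷ −2x³ = −7. Subtract (−7)·D = 14x³ + 35x² + 7x + 35. Remainder: −8.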